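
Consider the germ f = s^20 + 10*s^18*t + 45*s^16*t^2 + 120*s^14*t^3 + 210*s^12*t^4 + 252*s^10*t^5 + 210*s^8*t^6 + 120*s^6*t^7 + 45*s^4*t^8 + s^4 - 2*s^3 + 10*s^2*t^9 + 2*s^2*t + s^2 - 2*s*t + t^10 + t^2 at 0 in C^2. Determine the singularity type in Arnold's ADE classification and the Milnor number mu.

The Hessian of f at 0 has rank 1. Corank 1: A-series; mu = 9 gives A_9.

Type A9, Milnor number mu = 9.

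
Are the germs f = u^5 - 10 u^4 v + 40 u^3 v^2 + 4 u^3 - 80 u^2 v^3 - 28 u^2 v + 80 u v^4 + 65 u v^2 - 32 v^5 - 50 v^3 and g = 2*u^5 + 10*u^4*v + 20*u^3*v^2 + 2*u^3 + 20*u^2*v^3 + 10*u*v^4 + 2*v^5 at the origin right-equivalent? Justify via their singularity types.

No.

The Hessian of f at 0 has rank 0. Corank 2; j^3 = (u - 2*v)*(2*u - 5*v)^2 has shape L^2 M (L != M), so D-series; mu = 6 gives D_6. The Hessian of g at 0 has rank 0. Corank 2; j^3 = 2*u^3 is a perfect cube, so E-series; the 5-jet and mu = 8 give E_8. f is D_6 but g is E_8, hence not right-equivalent.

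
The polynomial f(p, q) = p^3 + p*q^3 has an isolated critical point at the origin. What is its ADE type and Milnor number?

Type E_{7}, Milnor number mu = 7.

The Hessian of f at 0 has rank 0. Corank 2; j^3 = p^3 is a perfect cube, so E-series; the 4-jet and mu = 7 give E_7.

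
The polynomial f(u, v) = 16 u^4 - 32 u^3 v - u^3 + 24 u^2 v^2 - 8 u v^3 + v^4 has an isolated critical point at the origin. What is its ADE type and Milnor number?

Type E_6, Milnor number mu = 6.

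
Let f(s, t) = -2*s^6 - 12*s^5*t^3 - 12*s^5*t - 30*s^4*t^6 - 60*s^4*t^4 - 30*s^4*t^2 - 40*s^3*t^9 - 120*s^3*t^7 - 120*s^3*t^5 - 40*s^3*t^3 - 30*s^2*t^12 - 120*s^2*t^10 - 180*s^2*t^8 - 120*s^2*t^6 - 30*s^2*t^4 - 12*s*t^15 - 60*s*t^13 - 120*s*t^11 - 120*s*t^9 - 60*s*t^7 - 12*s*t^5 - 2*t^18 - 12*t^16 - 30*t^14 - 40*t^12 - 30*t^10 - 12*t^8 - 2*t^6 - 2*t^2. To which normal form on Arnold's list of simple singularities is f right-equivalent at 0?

A_5

The Hessian of f at 0 is [[0, 0], [0, -4]] with rank 1, so corank 1. A Groebner basis of the Jacobian ideal J(f) in C{s,t} is {s^5, t}; counting standard monomials gives mu = 5. Corank 1: A-series; mu = 5 gives A_5.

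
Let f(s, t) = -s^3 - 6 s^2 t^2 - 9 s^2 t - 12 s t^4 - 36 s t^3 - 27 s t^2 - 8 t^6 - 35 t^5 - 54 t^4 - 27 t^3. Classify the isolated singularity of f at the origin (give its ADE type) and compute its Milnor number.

Type E8, Milnor number mu = 8.

The Hessian of f at 0 is [[0, 0], [0, 0]] with rank 0, so corank 2. A Groebner basis of the Jacobian ideal J(f) in C{s,t} is {t^4, s^3 + 9*s^2*t - 27*s^2/4 - 81*s*t/2 - 54*t^3 - 243*t^2/4, s^2/4 + s*t^2 + 3*s*t/2 + 3*t^3 + 9*t^2/4}; counting standard monomials gives mu = 8. Corank 2; j^3 = -(s + 3*t)^3 is a perfect cube, so E-series; the 5-jet and mu = 8 give E_8.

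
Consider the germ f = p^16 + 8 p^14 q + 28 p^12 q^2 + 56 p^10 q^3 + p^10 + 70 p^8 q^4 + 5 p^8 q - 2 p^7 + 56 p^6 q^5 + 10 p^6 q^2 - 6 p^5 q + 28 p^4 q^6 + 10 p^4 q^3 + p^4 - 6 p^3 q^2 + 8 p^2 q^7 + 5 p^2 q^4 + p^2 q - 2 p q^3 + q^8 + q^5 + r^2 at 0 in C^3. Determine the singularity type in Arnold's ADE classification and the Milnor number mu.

The Hessian of f at 0 is [[0, 0, 0], [0, 0, 0], [0, 0, 2]] with rank 1, so corank 2. A Groebner basis of the Jacobian ideal J(f) in C{p,q,r} is {p^2*q^2 - p*q/2 + q^3/2, -p^2*q + p*q^3, -p^2/3 - 2*p*q^2/3 + q^4, p^3 - p*q/2 + q^3/2, r}; counting standard monomials gives mu = 9. Corank 2; j^3 = p^2*q has shape L^2 M (L != M), so D-series; mu = 9 gives D_9.

Type D_9, Milnor number mu = 9.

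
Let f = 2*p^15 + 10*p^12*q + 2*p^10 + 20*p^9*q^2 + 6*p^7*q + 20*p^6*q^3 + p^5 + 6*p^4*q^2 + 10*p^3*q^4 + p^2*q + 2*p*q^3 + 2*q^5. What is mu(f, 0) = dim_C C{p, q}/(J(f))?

6

The Hessian of f at 0 has rank 0. Corank 2; j^3 = p^2*q has shape L^2 M (L != M), so D-series; mu = 6 gives D_6.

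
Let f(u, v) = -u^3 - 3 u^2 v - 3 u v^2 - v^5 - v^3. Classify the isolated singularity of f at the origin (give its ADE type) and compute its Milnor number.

Type E_{8}, Milnor number mu = 8.

The Hessian of f at 0 has rank 0. Corank 2; j^3 = -(u + v)^3 is a perfect cube, so E-series; the 5-jet and mu = 8 give E_8.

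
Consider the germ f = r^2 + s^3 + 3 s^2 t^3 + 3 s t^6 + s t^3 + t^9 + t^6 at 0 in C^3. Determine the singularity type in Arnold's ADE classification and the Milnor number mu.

Type E_{7}, Milnor number mu = 7.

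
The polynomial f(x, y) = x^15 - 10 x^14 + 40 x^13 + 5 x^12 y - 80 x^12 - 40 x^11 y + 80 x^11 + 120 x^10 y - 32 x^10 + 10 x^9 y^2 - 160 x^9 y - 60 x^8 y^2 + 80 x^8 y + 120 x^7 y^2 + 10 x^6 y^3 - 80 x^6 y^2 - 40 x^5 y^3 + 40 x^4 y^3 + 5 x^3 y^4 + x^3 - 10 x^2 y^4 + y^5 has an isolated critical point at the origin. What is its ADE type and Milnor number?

Type E_{8}, Milnor number mu = 8.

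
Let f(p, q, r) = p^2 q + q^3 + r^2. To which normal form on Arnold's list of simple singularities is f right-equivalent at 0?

D4

The Hessian of f at 0 has rank 1. Corank 2; j^3 = q*(p^2 + q^2) splits into three distinct lines over C (the quadratic factor has nonzero discriminant), so D_4.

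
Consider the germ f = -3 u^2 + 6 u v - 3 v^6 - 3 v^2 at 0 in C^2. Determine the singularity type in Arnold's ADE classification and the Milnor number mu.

Type A5, Milnor number mu = 5.

The Hessian of f at 0 is [[-6, 6], [6, -6]] with rank 1, so corank 1. A Groebner basis of the Jacobian ideal J(f) in C{u,v} is {v^5, u - v}; counting standard monomials gives mu = 5. Corank 1: A-series; mu = 5 gives A_5.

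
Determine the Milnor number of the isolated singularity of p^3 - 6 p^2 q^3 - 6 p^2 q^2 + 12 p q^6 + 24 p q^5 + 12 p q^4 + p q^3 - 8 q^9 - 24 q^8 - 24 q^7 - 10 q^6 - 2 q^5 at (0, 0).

7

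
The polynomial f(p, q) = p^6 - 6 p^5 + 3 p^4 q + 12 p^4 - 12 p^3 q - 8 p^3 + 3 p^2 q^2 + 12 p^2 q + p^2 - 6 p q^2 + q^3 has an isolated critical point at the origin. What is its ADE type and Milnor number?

Type A_{2}, Milnor number mu = 2.

The Hessian of f at 0 has rank 1. Corank 1: A-series; mu = 2 gives A_2.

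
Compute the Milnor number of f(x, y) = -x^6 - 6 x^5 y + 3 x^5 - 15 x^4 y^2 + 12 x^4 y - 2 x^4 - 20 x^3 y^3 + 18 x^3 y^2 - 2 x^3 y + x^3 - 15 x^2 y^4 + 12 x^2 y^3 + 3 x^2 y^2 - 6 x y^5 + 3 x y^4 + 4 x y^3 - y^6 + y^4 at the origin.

The Hessian of f at 0 has rank 0. Corank 2; j^3 = x^3 is a perfect cube, so E-series; the 4-jet and mu = 6 give E_6.

6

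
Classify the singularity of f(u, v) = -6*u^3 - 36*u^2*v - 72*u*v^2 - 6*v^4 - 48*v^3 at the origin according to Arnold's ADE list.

E_{6}

The Hessian of f at 0 is [[0, 0], [0, 0]] with rank 0, so corank 2. A Groebner basis of the Jacobian ideal J(f) in C{u,v} is {v^3, u^2 + 4*u*v + 4*v^2}; counting standard monomials gives mu = 6. Corank 2; j^3 = -6*(u + 2*v)^3 is a perfect cube, so E-series; the 4-jet and mu = 6 give E_6.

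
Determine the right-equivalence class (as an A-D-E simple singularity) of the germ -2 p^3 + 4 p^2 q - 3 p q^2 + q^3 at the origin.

The Hessian of f at 0 has rank 0. Corank 2; j^3 = -(p - q)*(2*p^2 - 2*p*q + q^2) splits into three distinct lines over C (the quadratic factor has nonzero discriminant), so D_4.

D4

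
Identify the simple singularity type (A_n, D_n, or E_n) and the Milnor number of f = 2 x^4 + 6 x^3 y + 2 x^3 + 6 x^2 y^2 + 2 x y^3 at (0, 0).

Type E7, Milnor number mu = 7.

The Hessian of f at 0 is [[0, 0], [0, 0]] with rank 0, so corank 2. A Groebner basis of the Jacobian ideal J(f) in C{x,y} is {3*x^2 + y^4 + y^3, x^3, x^2*y - x^2 - y^3/3, 2*x^2 + x*y^2 + 2*y^3/3}; counting standard monomials gives mu = 7. Corank 2; j^3 = 2*x^3 is a perfect cube, so E-series; the 4-jet and mu = 7 give E_7.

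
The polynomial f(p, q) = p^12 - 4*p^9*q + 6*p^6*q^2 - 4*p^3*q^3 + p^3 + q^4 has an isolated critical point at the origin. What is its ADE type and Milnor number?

Type E6, Milnor number mu = 6.

The Hessian of f at 0 has rank 0. Corank 2; j^3 = p^3 is a perfect cube, so E-series; the 4-jet and mu = 6 give E_6.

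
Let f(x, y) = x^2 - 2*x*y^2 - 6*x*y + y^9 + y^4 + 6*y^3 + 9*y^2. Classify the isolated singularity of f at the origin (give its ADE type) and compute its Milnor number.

Type A_{8}, Milnor number mu = 8.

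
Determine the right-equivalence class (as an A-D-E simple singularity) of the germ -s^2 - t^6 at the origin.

The Hessian of f at 0 has rank 1. Corank 1: A-series; mu = 5 gives A_5.

A5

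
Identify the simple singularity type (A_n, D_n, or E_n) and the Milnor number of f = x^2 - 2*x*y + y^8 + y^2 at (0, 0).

The Hessian of f at 0 is [[2, -2], [-2, 2]] with rank 1, so corank 1. A Groebner basis of the Jacobian ideal J(f) in C{x,y} is {y^7, x - y}; counting standard monomials gives mu = 7. Corank 1: A-series; mu = 7 gives A_7.

Type A7, Milnor number mu = 7.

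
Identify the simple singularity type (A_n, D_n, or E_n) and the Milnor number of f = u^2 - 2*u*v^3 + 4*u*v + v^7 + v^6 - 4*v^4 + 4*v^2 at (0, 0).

Type A_6, Milnor number mu = 6.

The Hessian of f at 0 is [[2, 4], [4, 8]] with rank 1, so corank 1. A Groebner basis of the Jacobian ideal J(f) in C{u,v} is {-u + v^3 - 2*v, u^2 + 4*u*v + 4*v^2}; counting standard monomials gives mu = 6. Corank 1: A-series; mu = 6 gives A_6.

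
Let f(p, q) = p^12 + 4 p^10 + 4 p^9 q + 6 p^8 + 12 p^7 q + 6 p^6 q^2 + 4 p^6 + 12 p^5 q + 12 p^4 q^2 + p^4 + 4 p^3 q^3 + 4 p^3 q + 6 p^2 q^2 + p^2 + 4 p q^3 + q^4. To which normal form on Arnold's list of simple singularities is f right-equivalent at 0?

The Hessian of f at 0 has rank 1. Corank 1: A-series; mu = 3 gives A_3.

A_3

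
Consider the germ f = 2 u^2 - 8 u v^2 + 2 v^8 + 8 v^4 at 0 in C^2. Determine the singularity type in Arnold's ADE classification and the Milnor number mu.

The Hessian of f at 0 has rank 1. Corank 1: A-series; mu = 7 gives A_7.

Type A_7, Milnor number mu = 7.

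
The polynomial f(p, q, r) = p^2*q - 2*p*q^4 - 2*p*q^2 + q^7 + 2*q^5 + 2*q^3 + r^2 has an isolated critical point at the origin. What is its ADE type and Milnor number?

Type D_{4}, Milnor number mu = 4.

The Hessian of f at 0 has rank 1. Corank 2; j^3 = q*(p^2 - 2*p*q + 2*q^2) splits into three distinct lines over C (the quadratic factor has nonzero discriminant), so D_4.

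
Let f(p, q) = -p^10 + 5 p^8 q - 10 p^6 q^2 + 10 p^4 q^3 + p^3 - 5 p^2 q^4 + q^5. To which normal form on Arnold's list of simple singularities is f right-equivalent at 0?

The Hessian of f at 0 is [[0, 0], [0, 0]] with rank 0, so corank 2. A Groebner basis of the Jacobian ideal J(f) in C{p,q} is {q^4, p^2}; counting standard monomials gives mu = 8. Corank 2; j^3 = p^3 is a perfect cube, so E-series; the 5-jet and mu = 8 give E_8.

E_{8}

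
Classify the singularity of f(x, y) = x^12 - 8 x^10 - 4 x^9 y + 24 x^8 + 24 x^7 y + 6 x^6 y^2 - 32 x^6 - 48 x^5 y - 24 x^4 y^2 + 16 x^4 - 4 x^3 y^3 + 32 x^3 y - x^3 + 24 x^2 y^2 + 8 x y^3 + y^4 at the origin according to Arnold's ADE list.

The Hessian of f at 0 is [[0, 0], [0, 0]] with rank 0, so corank 2. A Groebner basis of the Jacobian ideal J(f) in C{x,y} is {y^4, x*y^2 + y^3/6, x^2}; counting standard monomials gives mu = 6. Corank 2; j^3 = -x^3 is a perfect cube, so E-series; the 4-jet and mu = 6 give E_6.

E6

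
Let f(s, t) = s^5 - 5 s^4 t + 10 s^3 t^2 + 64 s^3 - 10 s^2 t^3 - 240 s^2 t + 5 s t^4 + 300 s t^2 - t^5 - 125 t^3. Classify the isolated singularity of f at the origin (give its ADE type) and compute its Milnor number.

Type E8, Milnor number mu = 8.

The Hessian of f at 0 has rank 0. Corank 2; j^3 = (4*s - 5*t)^3 is a perfect cube, so E-series; the 5-jet and mu = 8 give E_8.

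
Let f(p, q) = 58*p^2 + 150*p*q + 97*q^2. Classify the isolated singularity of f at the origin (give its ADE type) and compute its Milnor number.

Type A1, Milnor number mu = 1.

The Hessian of f at 0 has rank 2. Corank 0: nondegenerate Morse point, so A_1.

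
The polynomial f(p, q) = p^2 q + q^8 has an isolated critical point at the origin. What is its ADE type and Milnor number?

The Hessian of f at 0 has rank 0. Corank 2; j^3 = p^2*q has shape L^2 M (L != M), so D-series; mu = 9 gives D_9.

Type D_9, Milnor number mu = 9.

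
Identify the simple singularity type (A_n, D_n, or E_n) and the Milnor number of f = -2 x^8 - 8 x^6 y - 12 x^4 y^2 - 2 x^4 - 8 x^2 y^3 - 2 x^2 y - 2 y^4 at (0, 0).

Type D_{5}, Milnor number mu = 5.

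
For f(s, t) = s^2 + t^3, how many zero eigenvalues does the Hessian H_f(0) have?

1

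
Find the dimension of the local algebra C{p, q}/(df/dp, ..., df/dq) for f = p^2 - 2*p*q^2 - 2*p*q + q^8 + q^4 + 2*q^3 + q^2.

The Hessian of f at 0 has rank 1. Corank 1: A-series; mu = 7 gives A_7.

7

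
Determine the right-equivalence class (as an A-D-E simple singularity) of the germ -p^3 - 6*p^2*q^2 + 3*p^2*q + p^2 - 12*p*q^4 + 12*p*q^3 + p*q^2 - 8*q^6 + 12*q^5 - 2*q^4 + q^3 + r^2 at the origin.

A2

The Hessian of f at 0 is [[2, 0, 0], [0, 0, 0], [0, 0, 2]] with rank 2, so corank 1. A Groebner basis of the Jacobian ideal J(f) in C{p,q,r} is {q^2, p, r}; counting standard monomials gives mu = 2. Corank 1: A-series; mu = 2 gives A_2.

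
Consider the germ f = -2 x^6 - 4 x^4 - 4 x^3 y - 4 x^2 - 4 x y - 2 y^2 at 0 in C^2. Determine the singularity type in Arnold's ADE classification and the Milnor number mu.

The Hessian of f at 0 has rank 2. Corank 0: nondegenerate Morse point, so A_1.

Type A_{1}, Milnor number mu = 1.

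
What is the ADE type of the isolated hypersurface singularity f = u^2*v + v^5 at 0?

D6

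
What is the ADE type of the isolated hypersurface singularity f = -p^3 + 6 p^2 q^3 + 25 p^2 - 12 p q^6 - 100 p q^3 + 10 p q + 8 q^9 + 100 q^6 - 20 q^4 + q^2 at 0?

A_{2}

The Hessian of f at 0 has rank 1. Corank 1: A-series; mu = 2 gives A_2.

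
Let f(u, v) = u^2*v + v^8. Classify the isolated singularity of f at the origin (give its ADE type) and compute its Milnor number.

Type D9, Milnor number mu = 9.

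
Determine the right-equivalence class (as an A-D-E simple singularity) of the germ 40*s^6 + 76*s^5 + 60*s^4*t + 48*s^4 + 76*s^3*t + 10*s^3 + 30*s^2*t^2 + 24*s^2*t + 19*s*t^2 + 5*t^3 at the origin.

D_{4}

The Hessian of f at 0 has rank 0. Corank 2; j^3 = (s + t)*(10*s^2 + 14*s*t + 5*t^2) splits into three distinct lines over C (the quadratic factor has nonzero discriminant), so D_4.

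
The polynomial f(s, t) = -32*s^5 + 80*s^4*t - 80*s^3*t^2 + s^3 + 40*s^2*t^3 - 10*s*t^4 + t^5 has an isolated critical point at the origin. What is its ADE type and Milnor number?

Type E_8, Milnor number mu = 8.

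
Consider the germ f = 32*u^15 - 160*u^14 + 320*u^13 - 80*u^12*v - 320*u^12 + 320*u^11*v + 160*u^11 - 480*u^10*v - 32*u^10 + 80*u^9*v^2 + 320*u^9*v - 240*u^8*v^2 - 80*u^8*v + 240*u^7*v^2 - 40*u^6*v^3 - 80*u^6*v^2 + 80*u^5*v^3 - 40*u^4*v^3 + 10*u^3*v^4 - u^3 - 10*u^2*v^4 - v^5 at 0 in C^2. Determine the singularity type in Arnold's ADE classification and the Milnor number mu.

The Hessian of f at 0 has rank 0. Corank 2; j^3 = -u^3 is a perfect cube, so E-series; the 5-jet and mu = 8 give E_8.

Type E_8, Milnor number mu = 8.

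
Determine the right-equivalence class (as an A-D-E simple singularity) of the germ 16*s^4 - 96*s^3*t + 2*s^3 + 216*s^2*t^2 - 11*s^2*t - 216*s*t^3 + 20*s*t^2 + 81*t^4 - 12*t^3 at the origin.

D5

The Hessian of f at 0 has rank 0. Corank 2; j^3 = (s - 2*t)^2*(2*s - 3*t) has shape L^2 M (L != M), so D-series; mu = 5 gives D_5.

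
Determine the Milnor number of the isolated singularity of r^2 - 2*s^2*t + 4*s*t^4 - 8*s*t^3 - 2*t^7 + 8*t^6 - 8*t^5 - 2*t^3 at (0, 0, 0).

The Hessian of f at 0 is [[0, 0, 0], [0, 0, 0], [0, 0, 2]] with rank 1, so corank 2. A Groebner basis of the Jacobian ideal J(f) in C{s,t,r} is {t^3, s^2 + 3*t^2, s*t, r}; counting standard monomials gives mu = 4. Corank 2; j^3 = -2*t*(s^2 + t^2) splits into three distinct lines over C (the quadratic factor has nonzero discriminant), so D_4.

4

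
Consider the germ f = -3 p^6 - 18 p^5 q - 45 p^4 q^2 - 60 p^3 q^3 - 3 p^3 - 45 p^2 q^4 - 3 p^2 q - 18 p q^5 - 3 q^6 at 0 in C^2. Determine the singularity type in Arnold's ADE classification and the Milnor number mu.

The Hessian of f at 0 is [[0, 0], [0, 0]] with rank 0, so corank 2. A Groebner basis of the Jacobian ideal J(f) in C{p,q} is {-p*q/6 + q^5, p*q^2, p^2 + p*q}; counting standard monomials gives mu = 7. Corank 2; j^3 = -3*p^2*(p + q) has shape L^2 M (L != M), so D-series; mu = 7 gives D_7.

Type D7, Milnor number mu = 7.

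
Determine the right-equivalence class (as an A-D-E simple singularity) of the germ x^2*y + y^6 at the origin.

D_{7}

The Hessian of f at 0 is [[0, 0], [0, 0]] with rank 0, so corank 2. A Groebner basis of the Jacobian ideal J(f) in C{x,y} is {x^2/6 + y^5, x^3, x*y}; counting standard monomials gives mu = 7. Corank 2; j^3 = x^2*y has shape L^2 M (L != M), so D-series; mu = 7 gives D_7.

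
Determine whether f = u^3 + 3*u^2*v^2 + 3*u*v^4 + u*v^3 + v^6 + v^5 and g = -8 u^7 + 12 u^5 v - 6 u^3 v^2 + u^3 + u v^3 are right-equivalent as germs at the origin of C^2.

Yes.

The Hessian of f at 0 has rank 0. Corank 2; j^3 = u^3 is a perfect cube, so E-series; the 4-jet and mu = 7 give E_7. The Hessian of g at 0 has rank 0. Corank 2; j^3 = u^3 is a perfect cube, so E-series; the 4-jet and mu = 7 give E_7. Both have type E_7, hence right-equivalent.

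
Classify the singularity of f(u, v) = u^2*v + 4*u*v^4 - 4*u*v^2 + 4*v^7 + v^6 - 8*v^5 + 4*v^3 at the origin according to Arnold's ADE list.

The Hessian of f at 0 has rank 0. Corank 2; j^3 = v*(u - 2*v)^2 has shape L^2 M (L != M), so D-series; mu = 7 gives D_7.

D_7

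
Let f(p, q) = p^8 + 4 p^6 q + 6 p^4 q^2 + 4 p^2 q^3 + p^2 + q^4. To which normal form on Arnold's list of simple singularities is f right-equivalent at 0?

A_3

The Hessian of f at 0 has rank 1. Corank 1: A-series; mu = 3 gives A_3.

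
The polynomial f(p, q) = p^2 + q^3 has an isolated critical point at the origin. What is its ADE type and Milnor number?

The Hessian of f at 0 has rank 1. Corank 1: A-series; mu = 2 gives A_2.

Type A2, Milnor number mu = 2.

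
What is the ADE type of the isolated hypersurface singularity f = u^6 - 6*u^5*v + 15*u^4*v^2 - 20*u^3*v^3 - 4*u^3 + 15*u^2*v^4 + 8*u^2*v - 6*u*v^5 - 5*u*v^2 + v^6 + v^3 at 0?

The Hessian of f at 0 is [[0, 0], [0, 0]] with rank 0, so corank 2. A Groebner basis of the Jacobian ideal J(f) in C{u,v} is {32*u*v/3 + v^5 - 16*v^2/3, u*v^2 - v^3/2, u^2 - 3*u*v/2 + v^2/2}; counting standard monomials gives mu = 7. Corank 2; j^3 = -(u - v)*(2*u - v)^2 has shape L^2 M (L != M), so D-series; mu = 7 gives D_7.

D_7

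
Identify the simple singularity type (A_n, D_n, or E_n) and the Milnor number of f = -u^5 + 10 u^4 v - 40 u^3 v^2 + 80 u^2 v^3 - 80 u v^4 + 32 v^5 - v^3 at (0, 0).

The Hessian of f at 0 has rank 0. Corank 2; j^3 = -v^3 is a perfect cube, so E-series; the 5-jet and mu = 8 give E_8.

Type E_8, Milnor number mu = 8.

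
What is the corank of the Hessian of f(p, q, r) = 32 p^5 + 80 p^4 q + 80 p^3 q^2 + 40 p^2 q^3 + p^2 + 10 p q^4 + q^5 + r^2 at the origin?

1

Hessian at 0 has rank 2.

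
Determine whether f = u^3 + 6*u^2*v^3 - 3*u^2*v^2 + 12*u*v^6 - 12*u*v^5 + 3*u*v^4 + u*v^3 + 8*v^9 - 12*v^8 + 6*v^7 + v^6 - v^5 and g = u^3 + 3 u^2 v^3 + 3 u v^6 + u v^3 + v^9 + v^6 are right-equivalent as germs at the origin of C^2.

The Hessian of f at 0 has rank 0. Corank 2; j^3 = u^3 is a perfect cube, so E-series; the 4-jet and mu = 7 give E_7. The Hessian of g at 0 has rank 0. Corank 2; j^3 = u^3 is a perfect cube, so E-series; the 4-jet and mu = 7 give E_7. Both have type E_7, hence right-equivalent.

Yes.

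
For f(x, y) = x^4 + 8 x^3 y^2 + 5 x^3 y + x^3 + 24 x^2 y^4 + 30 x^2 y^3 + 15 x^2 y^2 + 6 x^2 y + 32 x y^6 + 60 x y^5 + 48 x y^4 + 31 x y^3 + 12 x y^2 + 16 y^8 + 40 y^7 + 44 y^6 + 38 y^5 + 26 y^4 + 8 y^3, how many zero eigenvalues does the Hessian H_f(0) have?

Hessian at 0 has rank 0.

2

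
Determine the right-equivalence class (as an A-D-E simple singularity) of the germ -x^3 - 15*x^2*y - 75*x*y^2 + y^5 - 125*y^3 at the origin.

E_8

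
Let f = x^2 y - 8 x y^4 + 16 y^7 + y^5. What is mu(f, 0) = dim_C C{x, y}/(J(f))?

6

The Hessian of f at 0 has rank 0. Corank 2; j^3 = x^2*y has shape L^2 M (L != M), so D-series; mu = 6 gives D_6.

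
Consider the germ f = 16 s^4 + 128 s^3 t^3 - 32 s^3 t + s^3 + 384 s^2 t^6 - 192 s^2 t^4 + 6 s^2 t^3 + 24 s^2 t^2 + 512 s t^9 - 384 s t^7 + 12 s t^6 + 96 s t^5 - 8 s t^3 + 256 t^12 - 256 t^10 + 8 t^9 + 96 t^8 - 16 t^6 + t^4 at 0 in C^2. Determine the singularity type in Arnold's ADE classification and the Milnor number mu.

The Hessian of f at 0 is [[0, 0], [0, 0]] with rank 0, so corank 2. A Groebner basis of the Jacobian ideal J(f) in C{s,t} is {t^4, s*t^2 - t^3/6, s^2}; counting standard monomials gives mu = 6. Corank 2; j^3 = s^3 is a perfect cube, so E-series; the 4-jet and mu = 6 give E_6.

Type E_6, Milnor number mu = 6.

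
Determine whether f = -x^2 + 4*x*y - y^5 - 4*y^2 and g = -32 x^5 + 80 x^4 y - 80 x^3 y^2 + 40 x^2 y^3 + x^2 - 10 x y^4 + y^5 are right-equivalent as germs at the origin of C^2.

Yes.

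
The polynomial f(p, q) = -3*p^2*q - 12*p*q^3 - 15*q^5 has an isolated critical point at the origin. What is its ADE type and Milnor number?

The Hessian of f at 0 has rank 0. Corank 2; j^3 = -3*p^2*q has shape L^2 M (L != M), so D-series; mu = 6 gives D_6.

Type D_{6}, Milnor number mu = 6.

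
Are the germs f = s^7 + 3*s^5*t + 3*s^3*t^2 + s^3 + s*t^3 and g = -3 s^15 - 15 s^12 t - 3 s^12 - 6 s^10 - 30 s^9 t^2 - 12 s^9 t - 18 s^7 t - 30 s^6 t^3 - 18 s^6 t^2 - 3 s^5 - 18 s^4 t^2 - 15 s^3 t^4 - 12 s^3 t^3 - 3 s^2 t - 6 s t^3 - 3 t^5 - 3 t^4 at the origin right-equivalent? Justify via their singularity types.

The Hessian of f at 0 is [[0, 0], [0, 0]] with rank 0, so corank 2. A Groebner basis of the Jacobian ideal J(f) in C{s,t} is {s^3, s*t^2, 3*s^2 + t^3}; counting standard monomials gives mu = 7. Corank 2; j^3 = s^3 is a perfect cube, so E-series; the 4-jet and mu = 7 give E_7. The Hessian of g at 0 is [[0, 0], [0, 0]] with rank 0, so corank 2. A Groebner basis of the Jacobian ideal J(g) in C{s,t} is {s*t^2, s*t + t^3, s^2 - 4*s*t}; counting standard monomials gives mu = 5. Corank 2; j^3 = -3*s^2*t has shape L^2 M (L != M), so D-series; mu = 5 gives D_5. f is E_7 but g is D_5, hence not right-equivalent.

No.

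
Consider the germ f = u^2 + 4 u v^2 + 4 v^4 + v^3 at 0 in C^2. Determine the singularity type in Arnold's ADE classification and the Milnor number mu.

Type A_{2}, Milnor number mu = 2.

The Hessian of f at 0 has rank 1. Corank 1: A-series; mu = 2 gives A_2.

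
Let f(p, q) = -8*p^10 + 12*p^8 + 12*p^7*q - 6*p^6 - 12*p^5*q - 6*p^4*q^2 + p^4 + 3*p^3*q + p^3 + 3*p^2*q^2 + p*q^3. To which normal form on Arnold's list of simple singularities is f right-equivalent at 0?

E_7

The Hessian of f at 0 is [[0, 0], [0, 0]] with rank 0, so corank 2. A Groebner basis of the Jacobian ideal J(f) in C{p,q} is {3*p^2 + q^4 + q^3, p^3, p^2*q - p^2 - q^3/3, 2*p^2 + p*q^2 + 2*q^3/3}; counting standard monomials gives mu = 7. Corank 2; j^3 = p^3 is a perfect cube, so E-series; the 4-jet and mu = 7 give E_7.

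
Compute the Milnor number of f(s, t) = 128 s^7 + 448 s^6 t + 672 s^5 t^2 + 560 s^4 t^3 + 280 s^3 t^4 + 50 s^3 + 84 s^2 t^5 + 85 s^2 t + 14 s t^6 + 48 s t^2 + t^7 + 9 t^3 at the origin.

8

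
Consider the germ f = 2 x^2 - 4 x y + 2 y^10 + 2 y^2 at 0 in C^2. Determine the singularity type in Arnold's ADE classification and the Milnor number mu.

Type A_9, Milnor number mu = 9.

The Hessian of f at 0 is [[4, -4], [-4, 4]] with rank 1, so corank 1. A Groebner basis of the Jacobian ideal J(f) in C{x,y} is {y^9, x - y}; counting standard monomials gives mu = 9. Corank 1: A-series; mu = 9 gives A_9.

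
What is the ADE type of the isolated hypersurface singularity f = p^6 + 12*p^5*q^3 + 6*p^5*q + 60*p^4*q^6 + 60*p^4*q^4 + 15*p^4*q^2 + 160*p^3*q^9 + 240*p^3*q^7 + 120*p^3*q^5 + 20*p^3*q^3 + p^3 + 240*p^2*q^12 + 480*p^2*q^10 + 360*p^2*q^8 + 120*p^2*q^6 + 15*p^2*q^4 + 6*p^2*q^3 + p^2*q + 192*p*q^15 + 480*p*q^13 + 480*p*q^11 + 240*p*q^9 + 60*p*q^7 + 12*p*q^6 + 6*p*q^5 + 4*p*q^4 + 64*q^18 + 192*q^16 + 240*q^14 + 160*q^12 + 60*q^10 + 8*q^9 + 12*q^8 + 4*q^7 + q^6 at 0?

D7

The Hessian of f at 0 has rank 0. Corank 2; j^3 = p^2*(p + q) has shape L^2 M (L != M), so D-series; mu = 7 gives D_7.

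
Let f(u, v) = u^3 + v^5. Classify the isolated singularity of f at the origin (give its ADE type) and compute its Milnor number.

Type E_{8}, Milnor number mu = 8.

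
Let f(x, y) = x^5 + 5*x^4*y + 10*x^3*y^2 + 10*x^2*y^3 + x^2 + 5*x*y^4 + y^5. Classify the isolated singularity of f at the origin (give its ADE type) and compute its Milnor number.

Type A_4, Milnor number mu = 4.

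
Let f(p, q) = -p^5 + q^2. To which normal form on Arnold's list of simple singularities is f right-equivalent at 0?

The Hessian of f at 0 has rank 1. Corank 1: A-series; mu = 4 gives A_4.

A_{4}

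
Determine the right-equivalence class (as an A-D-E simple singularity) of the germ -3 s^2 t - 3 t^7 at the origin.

D_8

The Hessian of f at 0 is [[0, 0], [0, 0]] with rank 0, so corank 2. A Groebner basis of the Jacobian ideal J(f) in C{s,t} is {s^2/7 + t^6, s^3, s*t}; counting standard monomials gives mu = 8. Corank 2; j^3 = -3*s^2*t has shape L^2 M (L != M), so D-series; mu = 8 gives D_8.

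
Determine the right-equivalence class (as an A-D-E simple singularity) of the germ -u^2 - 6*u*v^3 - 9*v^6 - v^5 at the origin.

A_{4}

The Hessian of f at 0 is [[-2, 0], [0, 0]] with rank 1, so corank 1. A Groebner basis of the Jacobian ideal J(f) in C{u,v} is {u/3 + v^3, u^2, u*v}; counting standard monomials gives mu = 4. Corank 1: A-series; mu = 4 gives A_4.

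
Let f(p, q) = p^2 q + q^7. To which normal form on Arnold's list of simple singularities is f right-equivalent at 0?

The Hessian of f at 0 has rank 0. Corank 2; j^3 = p^2*q has shape L^2 M (L != M), so D-series; mu = 8 gives D_8.

D8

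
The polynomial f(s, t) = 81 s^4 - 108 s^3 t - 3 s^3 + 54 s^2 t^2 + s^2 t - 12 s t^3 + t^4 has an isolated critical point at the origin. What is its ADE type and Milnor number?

The Hessian of f at 0 is [[0, 0], [0, 0]] with rank 0, so corank 2. A Groebner basis of the Jacobian ideal J(f) in C{s,t} is {s*t^2, s*t/12 + t^3, s^2 - s*t/3}; counting standard monomials gives mu = 5. Corank 2; j^3 = -s^2*(3*s - t) has shape L^2 M (L != M), so D-series; mu = 5 gives D_5.

Type D_{5}, Milnor number mu = 5.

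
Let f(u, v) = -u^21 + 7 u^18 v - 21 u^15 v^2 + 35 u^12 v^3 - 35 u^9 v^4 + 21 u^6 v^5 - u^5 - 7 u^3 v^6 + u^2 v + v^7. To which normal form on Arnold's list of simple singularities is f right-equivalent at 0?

The Hessian of f at 0 is [[0, 0], [0, 0]] with rank 0, so corank 2. A Groebner basis of the Jacobian ideal J(f) in C{u,v} is {u^2/7 + v^6, u^3, u*v}; counting standard monomials gives mu = 8. Corank 2; j^3 = u^2*v has shape L^2 M (L != M), so D-series; mu = 8 gives D_8.

D8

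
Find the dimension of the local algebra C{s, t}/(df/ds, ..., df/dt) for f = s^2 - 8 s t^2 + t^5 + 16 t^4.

The Hessian of f at 0 is [[2, 0], [0, 0]] with rank 1, so corank 1. A Groebner basis of the Jacobian ideal J(f) in C{s,t} is {s^2, -s/4 + t^2}; counting standard monomials gives mu = 4. Corank 1: A-series; mu = 4 gives A_4.

4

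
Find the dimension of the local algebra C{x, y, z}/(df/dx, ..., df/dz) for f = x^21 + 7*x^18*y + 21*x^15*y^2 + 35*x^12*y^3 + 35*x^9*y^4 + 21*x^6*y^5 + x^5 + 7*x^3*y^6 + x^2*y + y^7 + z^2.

The Hessian of f at 0 has rank 1. Corank 2; j^3 = x^2*y has shape L^2 M (L != M), so D-series; mu = 8 gives D_8.

8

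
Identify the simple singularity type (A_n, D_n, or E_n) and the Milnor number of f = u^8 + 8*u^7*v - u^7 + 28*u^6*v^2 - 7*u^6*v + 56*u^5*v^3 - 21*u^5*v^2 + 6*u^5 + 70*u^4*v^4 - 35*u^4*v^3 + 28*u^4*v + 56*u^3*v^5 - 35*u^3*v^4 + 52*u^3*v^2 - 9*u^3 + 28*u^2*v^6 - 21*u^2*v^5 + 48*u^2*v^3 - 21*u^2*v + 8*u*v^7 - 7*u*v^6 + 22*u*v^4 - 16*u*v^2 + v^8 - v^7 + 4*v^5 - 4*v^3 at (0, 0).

Type D_9, Milnor number mu = 9.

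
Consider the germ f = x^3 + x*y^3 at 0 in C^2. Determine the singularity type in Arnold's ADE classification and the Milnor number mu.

Type E_7, Milnor number mu = 7.

The Hessian of f at 0 is [[0, 0], [0, 0]] with rank 0, so corank 2. A Groebner basis of the Jacobian ideal J(f) in C{x,y} is {x^3, x*y^2, 3*x^2 + y^3}; counting standard monomials gives mu = 7. Corank 2; j^3 = x^3 is a perfect cube, so E-series; the 4-jet and mu = 7 give E_7.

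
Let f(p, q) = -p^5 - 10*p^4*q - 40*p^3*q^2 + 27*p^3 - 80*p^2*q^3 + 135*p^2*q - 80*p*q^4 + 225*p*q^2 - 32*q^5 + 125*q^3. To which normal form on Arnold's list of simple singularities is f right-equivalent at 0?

The Hessian of f at 0 has rank 0. Corank 2; j^3 = (3*p + 5*q)^3 is a perfect cube, so E-series; the 5-jet and mu = 8 give E_8.

E_8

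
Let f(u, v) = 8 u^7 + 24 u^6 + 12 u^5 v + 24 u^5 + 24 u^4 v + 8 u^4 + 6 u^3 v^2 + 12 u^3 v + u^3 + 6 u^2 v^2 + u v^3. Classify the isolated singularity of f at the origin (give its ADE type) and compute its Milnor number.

The Hessian of f at 0 is [[0, 0], [0, 0]] with rank 0, so corank 2. A Groebner basis of the Jacobian ideal J(f) in C{u,v} is {3*u^2/4 + v^4 + v^3/4, u^3, u^2*v - u^2/4 - v^3/12, u^2 + u*v^2 + v^3/3}; counting standard monomials gives mu = 7. Corank 2; j^3 = u^3 is a perfect cube, so E-series; the 4-jet and mu = 7 give E_7.

Type E_{7}, Milnor number mu = 7.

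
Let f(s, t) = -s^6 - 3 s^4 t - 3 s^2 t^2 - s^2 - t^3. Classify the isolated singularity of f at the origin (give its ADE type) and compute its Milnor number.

Type A_{2}, Milnor number mu = 2.

The Hessian of f at 0 has rank 1. Corank 1: A-series; mu = 2 gives A_2.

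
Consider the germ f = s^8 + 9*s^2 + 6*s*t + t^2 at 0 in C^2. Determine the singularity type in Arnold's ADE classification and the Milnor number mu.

The Hessian of f at 0 is [[18, 6], [6, 2]] with rank 1, so corank 1. A Groebner basis of the Jacobian ideal J(f) in C{s,t} is {t^7, s + t/3}; counting standard monomials gives mu = 7. Corank 1: A-series; mu = 7 gives A_7.

Type A_{7}, Milnor number mu = 7.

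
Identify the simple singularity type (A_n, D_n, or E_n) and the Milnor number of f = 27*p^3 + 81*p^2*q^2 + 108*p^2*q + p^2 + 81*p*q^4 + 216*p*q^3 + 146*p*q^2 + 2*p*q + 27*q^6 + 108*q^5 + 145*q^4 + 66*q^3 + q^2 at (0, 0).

The Hessian of f at 0 has rank 1. Corank 1: A-series; mu = 2 gives A_2.

Type A_2, Milnor number mu = 2.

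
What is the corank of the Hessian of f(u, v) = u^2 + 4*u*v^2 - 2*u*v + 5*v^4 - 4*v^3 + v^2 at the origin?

1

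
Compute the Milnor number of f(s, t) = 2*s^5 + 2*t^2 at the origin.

The Hessian of f at 0 has rank 1. Corank 1: A-series; mu = 4 gives A_4.

4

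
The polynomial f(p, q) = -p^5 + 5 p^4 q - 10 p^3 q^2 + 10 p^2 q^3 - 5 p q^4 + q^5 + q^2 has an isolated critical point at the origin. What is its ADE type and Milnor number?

The Hessian of f at 0 has rank 1. Corank 1: A-series; mu = 4 gives A_4.

Type A4, Milnor number mu = 4.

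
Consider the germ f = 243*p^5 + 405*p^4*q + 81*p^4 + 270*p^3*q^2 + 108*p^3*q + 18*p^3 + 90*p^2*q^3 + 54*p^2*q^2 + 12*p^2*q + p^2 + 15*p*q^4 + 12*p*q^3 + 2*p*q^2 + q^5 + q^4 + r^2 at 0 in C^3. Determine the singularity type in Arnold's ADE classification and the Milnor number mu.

The Hessian of f at 0 is [[2, 0, 0], [0, 0, 0], [0, 0, 2]] with rank 2, so corank 1. A Groebner basis of the Jacobian ideal J(f) in C{p,q,r} is {-p/6 + q^3 - q^2/6, p^2, p*q + p/6 + q^2/6, r}; counting standard monomials gives mu = 4. Corank 1: A-series; mu = 4 gives A_4.

Type A_4, Milnor number mu = 4.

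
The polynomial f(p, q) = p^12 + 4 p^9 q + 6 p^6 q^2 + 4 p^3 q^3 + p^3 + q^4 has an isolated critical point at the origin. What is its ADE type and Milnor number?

Type E_6, Milnor number mu = 6.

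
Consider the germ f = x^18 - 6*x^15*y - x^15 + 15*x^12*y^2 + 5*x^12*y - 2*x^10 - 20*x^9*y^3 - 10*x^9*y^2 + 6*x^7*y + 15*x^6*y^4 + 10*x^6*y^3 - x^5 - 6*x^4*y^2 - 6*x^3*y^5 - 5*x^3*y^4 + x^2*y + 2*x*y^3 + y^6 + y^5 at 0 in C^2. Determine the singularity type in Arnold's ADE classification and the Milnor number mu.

Type D7, Milnor number mu = 7.

The Hessian of f at 0 has rank 0. Corank 2; j^3 = x^2*y has shape L^2 M (L != M), so D-series; mu = 7 gives D_7.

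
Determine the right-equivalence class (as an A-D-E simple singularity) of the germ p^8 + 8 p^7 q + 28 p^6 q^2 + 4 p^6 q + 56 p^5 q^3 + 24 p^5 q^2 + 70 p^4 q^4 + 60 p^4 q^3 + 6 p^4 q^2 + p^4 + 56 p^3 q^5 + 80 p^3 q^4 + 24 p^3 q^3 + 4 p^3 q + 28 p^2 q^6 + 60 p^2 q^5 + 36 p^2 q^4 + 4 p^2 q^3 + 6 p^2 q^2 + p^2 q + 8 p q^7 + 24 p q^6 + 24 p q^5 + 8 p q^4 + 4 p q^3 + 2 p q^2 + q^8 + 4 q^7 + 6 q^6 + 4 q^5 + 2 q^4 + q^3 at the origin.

D5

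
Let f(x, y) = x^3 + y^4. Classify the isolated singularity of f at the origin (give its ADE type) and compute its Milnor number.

The Hessian of f at 0 is [[0, 0], [0, 0]] with rank 0, so corank 2. A Groebner basis of the Jacobian ideal J(f) in C{x,y} is {y^3, x^2}; counting standard monomials gives mu = 6. Corank 2; j^3 = x^3 is a perfect cube, so E-series; the 4-jet and mu = 6 give E_6.

Type E_6, Milnor number mu = 6.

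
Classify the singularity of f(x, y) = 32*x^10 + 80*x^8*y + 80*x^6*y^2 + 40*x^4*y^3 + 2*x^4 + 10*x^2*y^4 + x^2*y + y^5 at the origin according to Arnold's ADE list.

D_{6}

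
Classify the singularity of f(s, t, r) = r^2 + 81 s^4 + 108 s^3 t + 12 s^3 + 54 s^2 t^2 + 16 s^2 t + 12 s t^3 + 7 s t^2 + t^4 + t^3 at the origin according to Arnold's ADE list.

D_5

The Hessian of f at 0 has rank 1. Corank 2; j^3 = (2*s + t)^2*(3*s + t) has shape L^2 M (L != M), so D-series; mu = 5 gives D_5.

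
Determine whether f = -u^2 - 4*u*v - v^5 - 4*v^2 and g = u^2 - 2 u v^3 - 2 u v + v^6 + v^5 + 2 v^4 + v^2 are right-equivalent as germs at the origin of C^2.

Yes.

The Hessian of f at 0 has rank 1. Corank 1: A-series; mu = 4 gives A_4. The Hessian of g at 0 has rank 1. Corank 1: A-series; mu = 4 gives A_4. Both have type A_4, hence right-equivalent.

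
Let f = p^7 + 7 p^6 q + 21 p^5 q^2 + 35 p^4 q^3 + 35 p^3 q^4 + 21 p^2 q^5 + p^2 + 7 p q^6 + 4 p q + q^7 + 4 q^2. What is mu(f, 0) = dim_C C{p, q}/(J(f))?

The Hessian of f at 0 has rank 1. Corank 1: A-series; mu = 6 gives A_6.

6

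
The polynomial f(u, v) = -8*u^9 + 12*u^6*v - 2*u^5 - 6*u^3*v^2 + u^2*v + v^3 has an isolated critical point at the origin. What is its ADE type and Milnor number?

Type D_{4}, Milnor number mu = 4.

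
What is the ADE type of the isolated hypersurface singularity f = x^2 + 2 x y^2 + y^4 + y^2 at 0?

The Hessian of f at 0 has rank 2. Corank 0: nondegenerate Morse point, so A_1.

A_1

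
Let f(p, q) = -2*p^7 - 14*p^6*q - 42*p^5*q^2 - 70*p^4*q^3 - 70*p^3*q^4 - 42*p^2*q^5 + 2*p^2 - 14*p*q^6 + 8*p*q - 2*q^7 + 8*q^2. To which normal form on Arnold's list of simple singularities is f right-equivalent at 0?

A_{6}

The Hessian of f at 0 has rank 1. Corank 1: A-series; mu = 6 gives A_6.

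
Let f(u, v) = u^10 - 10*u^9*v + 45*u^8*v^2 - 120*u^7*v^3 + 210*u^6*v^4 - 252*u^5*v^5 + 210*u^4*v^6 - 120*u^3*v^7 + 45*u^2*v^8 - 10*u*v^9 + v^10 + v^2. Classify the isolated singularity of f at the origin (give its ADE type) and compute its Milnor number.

Type A9, Milnor number mu = 9.

The Hessian of f at 0 is [[0, 0], [0, 2]] with rank 1, so corank 1. A Groebner basis of the Jacobian ideal J(f) in C{u,v} is {u^9, v}; counting standard monomials gives mu = 9. Corank 1: A-series; mu = 9 gives A_9.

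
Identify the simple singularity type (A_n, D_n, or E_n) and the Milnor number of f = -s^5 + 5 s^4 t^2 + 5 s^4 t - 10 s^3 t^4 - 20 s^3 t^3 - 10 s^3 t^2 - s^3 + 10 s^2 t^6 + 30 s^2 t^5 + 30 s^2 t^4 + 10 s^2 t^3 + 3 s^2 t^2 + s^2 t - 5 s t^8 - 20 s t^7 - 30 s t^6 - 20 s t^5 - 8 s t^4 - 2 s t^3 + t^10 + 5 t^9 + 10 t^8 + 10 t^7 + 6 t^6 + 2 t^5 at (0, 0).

The Hessian of f at 0 has rank 0. Corank 2; j^3 = -s^2*(s - t) has shape L^2 M (L != M), so D-series; mu = 6 gives D_6.

Type D_{6}, Milnor number mu = 6.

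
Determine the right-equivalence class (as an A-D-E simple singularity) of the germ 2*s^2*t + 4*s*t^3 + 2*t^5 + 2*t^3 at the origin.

D_4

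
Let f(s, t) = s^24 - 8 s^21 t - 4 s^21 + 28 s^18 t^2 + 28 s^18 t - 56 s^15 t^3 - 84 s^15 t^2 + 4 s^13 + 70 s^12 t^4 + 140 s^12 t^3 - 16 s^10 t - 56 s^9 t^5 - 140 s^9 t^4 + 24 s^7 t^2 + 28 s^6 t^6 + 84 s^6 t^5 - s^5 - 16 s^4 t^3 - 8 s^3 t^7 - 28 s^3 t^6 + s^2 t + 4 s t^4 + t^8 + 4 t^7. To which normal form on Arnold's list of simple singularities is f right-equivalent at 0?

The Hessian of f at 0 has rank 0. Corank 2; j^3 = s^2*t has shape L^2 M (L != M), so D-series; mu = 9 gives D_9.

D9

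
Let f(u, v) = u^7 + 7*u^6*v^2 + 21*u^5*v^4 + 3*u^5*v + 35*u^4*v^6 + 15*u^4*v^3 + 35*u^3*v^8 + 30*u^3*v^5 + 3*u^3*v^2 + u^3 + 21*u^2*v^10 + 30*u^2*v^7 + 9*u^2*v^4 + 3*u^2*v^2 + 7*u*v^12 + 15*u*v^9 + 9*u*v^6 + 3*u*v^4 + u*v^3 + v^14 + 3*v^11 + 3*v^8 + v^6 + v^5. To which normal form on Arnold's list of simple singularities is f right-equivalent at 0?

E7

The Hessian of f at 0 has rank 0. Corank 2; j^3 = u^3 is a perfect cube, so E-series; the 4-jet and mu = 7 give E_7.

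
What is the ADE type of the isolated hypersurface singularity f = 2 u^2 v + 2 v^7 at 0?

D_8

The Hessian of f at 0 has rank 0. Corank 2; j^3 = 2*u^2*v has shape L^2 M (L != M), so D-series; mu = 8 gives D_8.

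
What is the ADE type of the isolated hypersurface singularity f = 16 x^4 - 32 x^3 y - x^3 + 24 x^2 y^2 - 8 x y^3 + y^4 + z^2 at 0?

The Hessian of f at 0 is [[0, 0, 0], [0, 0, 0], [0, 0, 2]] with rank 1, so corank 2. A Groebner basis of the Jacobian ideal J(f) in C{x,y,z} is {y^4, x*y^2 - y^3/6, x^2, z}; counting standard monomials gives mu = 6. Corank 2; j^3 = -x^3 is a perfect cube, so E-series; the 4-jet and mu = 6 give E_6.

E6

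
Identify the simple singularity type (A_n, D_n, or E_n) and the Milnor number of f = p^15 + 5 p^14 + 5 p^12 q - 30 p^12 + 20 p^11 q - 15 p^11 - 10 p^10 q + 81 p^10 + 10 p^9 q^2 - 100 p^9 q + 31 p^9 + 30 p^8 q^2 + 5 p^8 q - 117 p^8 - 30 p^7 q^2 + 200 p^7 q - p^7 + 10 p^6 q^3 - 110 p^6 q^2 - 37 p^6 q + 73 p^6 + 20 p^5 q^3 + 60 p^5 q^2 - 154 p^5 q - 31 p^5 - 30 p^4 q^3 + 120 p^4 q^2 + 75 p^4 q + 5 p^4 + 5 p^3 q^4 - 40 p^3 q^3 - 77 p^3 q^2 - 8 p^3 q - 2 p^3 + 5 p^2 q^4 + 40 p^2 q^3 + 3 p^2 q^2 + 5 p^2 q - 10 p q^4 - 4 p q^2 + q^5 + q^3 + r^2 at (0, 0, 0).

Type D_{6}, Milnor number mu = 6.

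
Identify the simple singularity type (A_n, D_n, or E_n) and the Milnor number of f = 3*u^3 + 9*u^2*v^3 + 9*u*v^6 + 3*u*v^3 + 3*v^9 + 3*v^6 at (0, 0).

The Hessian of f at 0 has rank 0. Corank 2; j^3 = 3*u^3 is a perfect cube, so E-series; the 4-jet and mu = 7 give E_7.

Type E7, Milnor number mu = 7.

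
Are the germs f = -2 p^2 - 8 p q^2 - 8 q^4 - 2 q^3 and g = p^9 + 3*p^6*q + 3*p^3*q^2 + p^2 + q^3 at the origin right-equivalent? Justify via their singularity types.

Yes.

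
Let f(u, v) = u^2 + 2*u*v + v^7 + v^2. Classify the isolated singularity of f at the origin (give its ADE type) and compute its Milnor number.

Type A6, Milnor number mu = 6.

The Hessian of f at 0 is [[2, 2], [2, 2]] with rank 1, so corank 1. A Groebner basis of the Jacobian ideal J(f) in C{u,v} is {v^6, u + v}; counting standard monomials gives mu = 6. Corank 1: A-series; mu = 6 gives A_6.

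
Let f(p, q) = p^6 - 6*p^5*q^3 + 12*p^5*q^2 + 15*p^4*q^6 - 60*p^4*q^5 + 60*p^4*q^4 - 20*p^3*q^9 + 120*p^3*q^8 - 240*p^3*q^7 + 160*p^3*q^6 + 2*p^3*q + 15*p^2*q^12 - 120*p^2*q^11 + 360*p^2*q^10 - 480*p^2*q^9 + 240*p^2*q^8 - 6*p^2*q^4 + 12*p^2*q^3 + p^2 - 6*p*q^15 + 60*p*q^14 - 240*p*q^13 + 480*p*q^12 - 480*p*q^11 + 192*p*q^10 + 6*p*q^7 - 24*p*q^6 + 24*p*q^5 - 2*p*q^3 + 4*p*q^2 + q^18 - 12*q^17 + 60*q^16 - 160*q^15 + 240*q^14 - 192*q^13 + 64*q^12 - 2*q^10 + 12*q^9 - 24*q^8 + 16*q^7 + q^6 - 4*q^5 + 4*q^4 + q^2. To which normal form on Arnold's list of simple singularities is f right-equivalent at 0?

A_1

The Hessian of f at 0 is [[2, 0], [0, 2]] with rank 2, so corank 0. A Groebner basis of the Jacobian ideal J(f) in C{p,q} is {p, q}; counting standard monomials gives mu = 1. Corank 0: nondegenerate Morse point, so A_1.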